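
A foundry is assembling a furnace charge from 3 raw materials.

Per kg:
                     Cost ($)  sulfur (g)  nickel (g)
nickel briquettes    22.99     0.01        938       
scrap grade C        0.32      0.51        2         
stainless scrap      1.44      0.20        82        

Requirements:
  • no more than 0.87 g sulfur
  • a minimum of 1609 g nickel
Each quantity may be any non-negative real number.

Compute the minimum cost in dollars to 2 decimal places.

Let x1 = kg of nickel briquettes, x2 = kg of scrap grade C, x3 = kg of stainless scrap.
Minimize 22.99x1 + 0.32x2 + 1.44x3 s.t.:
  0.01x1 + 0.51x2 + 0.2x3 ≤ 0.87   (sulfur)
  938x1 + 2x2 + 82x3 ≥ 1609   (nickel)
  x1, x2, x3 ≥ 0.
The optimal basis is {nickel briquettes, stainless scrap}; scrap grade C drops out. The sulfur and nickel requirements are met with equality.
So nickel briquettes = 1.341 kg, stainless scrap = 4.283 kg.
Objective = 22.99·1.341 + 1.44·4.283 = 36.9971.

$37.00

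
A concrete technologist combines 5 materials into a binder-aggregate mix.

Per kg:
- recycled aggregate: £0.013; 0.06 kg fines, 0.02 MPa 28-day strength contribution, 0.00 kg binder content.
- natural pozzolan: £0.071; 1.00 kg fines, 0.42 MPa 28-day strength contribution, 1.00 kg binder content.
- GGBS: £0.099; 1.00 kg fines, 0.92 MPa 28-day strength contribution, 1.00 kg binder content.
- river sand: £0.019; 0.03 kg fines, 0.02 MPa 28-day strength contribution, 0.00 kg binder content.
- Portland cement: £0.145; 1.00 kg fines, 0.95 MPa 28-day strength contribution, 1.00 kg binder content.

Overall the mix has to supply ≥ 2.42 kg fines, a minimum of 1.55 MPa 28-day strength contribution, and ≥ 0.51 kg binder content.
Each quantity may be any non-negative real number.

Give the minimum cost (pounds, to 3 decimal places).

Let x1 = kg of recycled aggregate, x2 = kg of natural pozzolan, x3 = kg of GGBS, x4 = kg of river sand, x5 = kg of Portland cement.
Minimise 0.013x1 + 0.071x2 + 0.099x3 + 0.019x4 + 0.145x5 with:
  0.06x1 + 1x2 + 1x3 + 0.03x4 + 1x5 ≥ 2.42   (fines)
  0.02x1 + 0.42x2 + 0.92x3 + 0.02x4 + 0.95x5 ≥ 1.55   (28-day strength contribution)
  1x2 + 1x3 + 1x5 ≥ 0.51   (binder content)
  x1, x2, x3, x4, x5 ≥ 0.
The minimum-cost mix takes nothing from recycled aggregate, river sand, Portland cement — only natural pozzolan, GGBS. The fines and 28-day strength contribution requirements are met with equality.
Optimal quantities: natural pozzolan = 1.353 kg, GGBS = 1.067 kg.
Total cost: 0.071·1.353 + 0.099·1.067 = 0.20170.

£0.202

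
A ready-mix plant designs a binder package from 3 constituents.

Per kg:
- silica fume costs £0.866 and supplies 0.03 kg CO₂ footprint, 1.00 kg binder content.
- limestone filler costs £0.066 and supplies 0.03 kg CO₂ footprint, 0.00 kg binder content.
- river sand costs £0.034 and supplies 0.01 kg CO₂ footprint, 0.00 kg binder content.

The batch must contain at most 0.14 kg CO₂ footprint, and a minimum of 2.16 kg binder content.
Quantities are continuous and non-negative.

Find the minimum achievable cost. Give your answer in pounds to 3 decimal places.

This is a linear program. Let x1 = kg of silica fume, x2 = kg of limestone filler, x3 = kg of river sand.
min 0.866x1 + 0.066x2 + 0.034x3 with:
  0.03x1 + 0.03x2 + 0.01x3 ≤ 0.14   (CO₂ footprint)
  1x1 ≥ 2.16   (binder content)
  x1, x2, x3 ≥ 0.
The cheapest feasible vertex uses only silica fume; limestone filler, river sand are not used. Binding constraint: binder content.
That vertex is x1 = 2.16.
Cost = 0.866·2.16 = 1.87056.

£1.871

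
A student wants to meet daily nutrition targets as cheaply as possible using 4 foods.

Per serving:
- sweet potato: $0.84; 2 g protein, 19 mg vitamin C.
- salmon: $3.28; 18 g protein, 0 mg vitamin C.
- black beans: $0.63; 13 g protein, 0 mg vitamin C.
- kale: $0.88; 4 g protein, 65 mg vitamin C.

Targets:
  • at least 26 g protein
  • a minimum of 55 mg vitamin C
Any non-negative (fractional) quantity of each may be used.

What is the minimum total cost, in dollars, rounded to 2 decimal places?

Let x1 = servings of sweet potato, x2 = servings of salmon, x3 = servings of black beans, x4 = servings of kale.
Minimize 0.84x1 + 3.28x2 + 0.63x3 + 0.88x4 subject to:
  2x1 + 18x2 + 13x3 + 4x4 ≥ 26   (protein)
  19x1 + 65x4 ≥ 55   (vitamin C)
  x1, x2, x3, x4 ≥ 0.
The minimum-cost mix takes nothing from sweet potato, salmon — only black beans, kale. There the protein and vitamin C constraints are tight.
Solving gives x3 = 1.74, x4 = 0.8462.
Cost = 0.63·1.74 + 0.88·0.8462 = 1.8409.

$1.84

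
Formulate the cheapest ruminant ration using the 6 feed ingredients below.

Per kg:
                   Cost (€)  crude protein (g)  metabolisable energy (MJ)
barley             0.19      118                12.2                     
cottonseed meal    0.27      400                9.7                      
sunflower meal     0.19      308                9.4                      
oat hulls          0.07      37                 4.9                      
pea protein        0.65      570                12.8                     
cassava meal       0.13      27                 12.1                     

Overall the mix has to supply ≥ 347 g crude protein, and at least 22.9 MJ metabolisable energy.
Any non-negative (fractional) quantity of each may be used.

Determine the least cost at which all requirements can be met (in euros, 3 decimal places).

Treat it as an LP. Let x1 = kg of barley, x2 = kg of cottonseed meal, x3 = kg of sunflower meal, x4 = kg of oat hulls, x5 = kg of pea protein, x6 = kg of cassava meal.
Minimise 0.19x1 + 0.27x2 + 0.19x3 + 0.07x4 + 0.65x5 + 0.13x6 subject to:
  118x1 + 400x2 + 308x3 + 37x4 + 570x5 + 27x6 ≥ 347   (crude protein)
  12.2x1 + 9.7x2 + 9.4x3 + 4.9x4 + 12.8x5 + 12.1x6 ≥ 22.9   (metabolisable energy)
  x1, x2, x3, x4, x5, x6 ≥ 0.
At the optimum only sunflower meal, cassava meal are positive (barley, cottonseed meal, oat hulls, pea protein = 0). Binding constraints: crude protein and metabolisable energy.
That vertex is x3 = 1.031, x6 = 1.092.
Objective = 0.19·1.031 + 0.13·1.092 = 0.33785.

€0.338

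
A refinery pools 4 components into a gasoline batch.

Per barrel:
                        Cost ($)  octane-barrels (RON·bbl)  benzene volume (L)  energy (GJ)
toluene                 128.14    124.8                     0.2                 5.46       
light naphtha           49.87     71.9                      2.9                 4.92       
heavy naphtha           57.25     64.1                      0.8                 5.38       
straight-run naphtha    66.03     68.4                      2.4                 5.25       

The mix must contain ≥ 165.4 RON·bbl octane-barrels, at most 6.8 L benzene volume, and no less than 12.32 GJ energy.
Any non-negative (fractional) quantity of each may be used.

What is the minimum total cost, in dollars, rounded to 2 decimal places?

$125.41

Let x1 = barrels of toluene, x2 = barrels of light naphtha, x3 = barrels of heavy naphtha, x4 = barrels of straight-run naphtha.
Minimise 128.14x1 + 49.87x2 + 57.25x3 + 66.03x4 subject to:
  124.8x1 + 71.9x2 + 64.1x3 + 68.4x4 ≥ 165.4   (octane-barrels)
  0.2x1 + 2.9x2 + 0.8x3 + 2.4x4 ≤ 6.8   (benzene volume)
  5.46x1 + 4.92x2 + 5.38x3 + 5.25x4 ≥ 12.32   (energy)
  x1, x2, x3, x4 ≥ 0.
The optimal basis is {light naphtha, heavy naphtha}; toluene, straight-run naphtha drop out. Binding constraints: benzene volume and energy.
Solving gives x2 = 2.2911, x3 = 0.19475.
Cost = 49.87·2.2911 + 57.25·0.19475 = 125.4066.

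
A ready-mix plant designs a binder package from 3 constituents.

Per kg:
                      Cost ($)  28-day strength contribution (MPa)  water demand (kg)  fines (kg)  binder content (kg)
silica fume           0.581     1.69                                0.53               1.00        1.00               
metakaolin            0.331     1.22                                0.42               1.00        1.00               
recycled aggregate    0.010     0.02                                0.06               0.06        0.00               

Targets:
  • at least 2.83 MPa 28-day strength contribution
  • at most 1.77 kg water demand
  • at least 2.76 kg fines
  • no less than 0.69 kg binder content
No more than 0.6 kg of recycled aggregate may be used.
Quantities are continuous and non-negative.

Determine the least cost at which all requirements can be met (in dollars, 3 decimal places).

$0.908

Treat it as an LP. Let x1 = kg of silica fume, x2 = kg of metakaolin, x3 = kg of recycled aggregate.
min 0.581x1 + 0.331x2 + 0.01x3 with:
  1.69x1 + 1.22x2 + 0.02x3 ≥ 2.83   (28-day strength contribution)
  0.53x1 + 0.42x2 + 0.06x3 ≤ 1.77   (water demand)
  1x1 + 1x2 + 0.06x3 ≥ 2.76   (fines)
  1x1 + 1x2 ≥ 0.69   (binder content)
  x3 ≤ 0.6
  x1, x2, x3 ≥ 0.
At the optimum only metakaolin, recycled aggregate are positive (silica fume = 0). The fines and the recycled aggregate cap requirements are met with equality.
Solving gives x2 = 2.724, x3 = 0.6.
Total cost: 0.331·2.724 + 0.01·0.6 = 0.90764.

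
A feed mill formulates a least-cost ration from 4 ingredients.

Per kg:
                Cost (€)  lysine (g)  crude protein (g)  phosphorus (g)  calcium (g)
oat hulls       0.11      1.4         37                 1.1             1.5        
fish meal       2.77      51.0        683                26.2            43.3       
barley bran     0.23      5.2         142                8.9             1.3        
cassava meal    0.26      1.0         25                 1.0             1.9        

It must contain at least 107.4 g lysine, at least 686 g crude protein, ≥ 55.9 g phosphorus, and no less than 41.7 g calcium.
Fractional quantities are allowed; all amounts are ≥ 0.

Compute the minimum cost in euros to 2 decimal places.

Set it up as a linear program. Let x1 = kg of oat hulls, x2 = kg of fish meal, x3 = kg of barley bran, x4 = kg of cassava meal.
Minimize 0.11x1 + 2.77x2 + 0.23x3 + 0.26x4 s.t.:
  1.4x1 + 51x2 + 5.2x3 + 1x4 ≥ 107.4   (lysine)
  37x1 + 683x2 + 142x3 + 25x4 ≥ 686   (crude protein)
  1.1x1 + 26.2x2 + 8.9x3 + 1x4 ≥ 55.9   (phosphorus)
  1.5x1 + 43.3x2 + 1.3x3 + 1.9x4 ≥ 41.7   (calcium)
  x1, x2, x3, x4 ≥ 0.
The minimum-cost mix takes nothing from oat hulls, cassava meal — only fish meal, barley bran. The lysine and calcium requirements are met with equality.
That vertex is x2 = 0.4861, x3 = 15.89.
Hence cost = 2.77·0.4861 + 0.23·15.89 = €5.0012.

€5.00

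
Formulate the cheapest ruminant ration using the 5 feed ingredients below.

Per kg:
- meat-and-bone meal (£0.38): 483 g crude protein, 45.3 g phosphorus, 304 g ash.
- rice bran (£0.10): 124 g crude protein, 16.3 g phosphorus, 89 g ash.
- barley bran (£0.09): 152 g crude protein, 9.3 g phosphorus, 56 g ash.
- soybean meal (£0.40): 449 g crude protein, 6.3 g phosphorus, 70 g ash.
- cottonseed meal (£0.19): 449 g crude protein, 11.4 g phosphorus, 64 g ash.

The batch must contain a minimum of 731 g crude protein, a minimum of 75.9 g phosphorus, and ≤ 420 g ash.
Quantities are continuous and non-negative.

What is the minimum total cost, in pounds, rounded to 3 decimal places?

Let x1 = kg of meat-and-bone meal, x2 = kg of rice bran, x3 = kg of barley bran, x4 = kg of soybean meal, x5 = kg of cottonseed meal.
Minimize 0.38x1 + 0.1x2 + 0.09x3 + 0.4x4 + 0.19x5 with:
  483x1 + 124x2 + 152x3 + 449x4 + 449x5 ≥ 731   (crude protein)
  45.3x1 + 16.3x2 + 9.3x3 + 6.3x4 + 11.4x5 ≥ 75.9   (phosphorus)
  304x1 + 89x2 + 56x3 + 70x4 + 64x5 ≤ 420   (ash)
  x1, x2, x3, x4, x5 ≥ 0.
The cheapest feasible vertex uses only rice bran, cottonseed meal; meat-and-bone meal, barley bran, soybean meal are not used. The crude protein and phosphorus requirements are met with equality.
Solving gives x2 = 4.36, x5 = 0.424.
Total cost: 0.1·4.36 + 0.19·0.424 = 0.51656.

£0.517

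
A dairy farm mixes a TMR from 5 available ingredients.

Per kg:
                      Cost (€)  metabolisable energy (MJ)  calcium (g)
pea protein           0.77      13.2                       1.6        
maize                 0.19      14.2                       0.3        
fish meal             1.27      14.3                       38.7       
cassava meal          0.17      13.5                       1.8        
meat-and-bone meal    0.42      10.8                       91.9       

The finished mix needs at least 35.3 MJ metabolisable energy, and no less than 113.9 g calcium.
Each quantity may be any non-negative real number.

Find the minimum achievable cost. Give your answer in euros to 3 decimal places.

Let x1 = kg of pea protein, x2 = kg of maize, x3 = kg of fish meal, x4 = kg of cassava meal, x5 = kg of meat-and-bone meal.
Minimise 0.77x1 + 0.19x2 + 1.27x3 + 0.17x4 + 0.42x5 with:
  13.2x1 + 14.2x2 + 14.3x3 + 13.5x4 + 10.8x5 ≥ 35.3   (metabolisable energy)
  1.6x1 + 0.3x2 + 38.7x3 + 1.8x4 + 91.9x5 ≥ 113.9   (calcium)
  x1, x2, x3, x4, x5 ≥ 0.
The optimal basis is {cassava meal, meat-and-bone meal}; pea protein, maize, fish meal drop out. Binding constraints: metabolisable energy and calcium.
Optimal quantities: cassava meal = 1.649 kg, meat-and-bone meal = 1.207 kg.
Cost = 0.17·1.649 + 0.42·1.207 = 0.78727.

€0.787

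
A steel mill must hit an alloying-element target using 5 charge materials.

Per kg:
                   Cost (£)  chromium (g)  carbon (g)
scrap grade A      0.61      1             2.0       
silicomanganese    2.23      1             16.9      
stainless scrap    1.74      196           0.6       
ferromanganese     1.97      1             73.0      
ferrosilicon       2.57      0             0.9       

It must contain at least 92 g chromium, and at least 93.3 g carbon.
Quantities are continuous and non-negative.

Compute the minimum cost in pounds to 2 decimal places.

£3.32

Let x1 = kg of scrap grade A, x2 = kg of silicomanganese, x3 = kg of stainless scrap, x4 = kg of ferromanganese, x5 = kg of ferrosilicon.
Minimise 0.61x1 + 2.23x2 + 1.74x3 + 1.97x4 + 2.57x5 with:
  1x1 + 1x2 + 196x3 + 1x4 ≥ 92   (chromium)
  2x1 + 16.9x2 + 0.6x3 + 73x4 + 0.9x5 ≥ 93.3   (carbon)
  x1, x2, x3, x4, x5 ≥ 0.
At the optimum only stainless scrap, ferromanganese are positive (scrap grade A, silicomanganese, ferrosilicon = 0). There the chromium and carbon constraints are tight.
So stainless scrap = 0.4629 kg, ferromanganese = 1.274 kg.
Hence cost = 1.74·0.4629 + 1.97·1.274 = £3.3152.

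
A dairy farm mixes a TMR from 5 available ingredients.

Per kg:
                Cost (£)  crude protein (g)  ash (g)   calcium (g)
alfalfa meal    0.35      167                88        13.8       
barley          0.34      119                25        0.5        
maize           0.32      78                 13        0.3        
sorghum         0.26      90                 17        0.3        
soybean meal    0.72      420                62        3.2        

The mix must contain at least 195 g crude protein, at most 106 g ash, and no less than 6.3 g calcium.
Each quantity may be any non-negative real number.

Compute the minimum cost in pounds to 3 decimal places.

£0.359

Let x1 = kg of alfalfa meal, x2 = kg of barley, x3 = kg of maize, x4 = kg of sorghum, x5 = kg of soybean meal.
Minimize 0.35x1 + 0.34x2 + 0.32x3 + 0.26x4 + 0.72x5 with:
  167x1 + 119x2 + 78x3 + 90x4 + 420x5 ≥ 195   (crude protein)
  88x1 + 25x2 + 13x3 + 17x4 + 62x5 ≤ 106   (ash)
  13.8x1 + 0.5x2 + 0.3x3 + 0.3x4 + 3.2x5 ≥ 6.3   (calcium)
  x1, x2, x3, x4, x5 ≥ 0.
The minimum-cost mix takes nothing from barley, maize, sorghum — only alfalfa meal, soybean meal. Binding constraints: crude protein and calcium.
Solving gives x1 = 0.3843, x5 = 0.3115.
Hence cost = 0.35·0.3843 + 0.72·0.3115 = £0.35879.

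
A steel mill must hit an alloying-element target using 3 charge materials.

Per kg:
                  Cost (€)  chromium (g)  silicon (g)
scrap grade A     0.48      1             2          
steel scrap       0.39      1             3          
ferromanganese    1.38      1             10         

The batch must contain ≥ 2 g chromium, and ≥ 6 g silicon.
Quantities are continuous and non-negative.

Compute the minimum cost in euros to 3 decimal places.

Let x1 = kg of scrap grade A, x2 = kg of steel scrap, x3 = kg of ferromanganese.
min 0.48x1 + 0.39x2 + 1.38x3 s.t.:
  1x1 + 1x2 + 1x3 ≥ 2   (chromium)
  2x1 + 3x2 + 10x3 ≥ 6   (silicon)
  x1, x2, x3 ≥ 0.
At the optimum only steel scrap is positive (scrap grade A, ferromanganese = 0). Binding constraints: chromium and silicon.
Solving gives x2 = 2.
Objective = 0.39·2 = 0.78000.

€0.780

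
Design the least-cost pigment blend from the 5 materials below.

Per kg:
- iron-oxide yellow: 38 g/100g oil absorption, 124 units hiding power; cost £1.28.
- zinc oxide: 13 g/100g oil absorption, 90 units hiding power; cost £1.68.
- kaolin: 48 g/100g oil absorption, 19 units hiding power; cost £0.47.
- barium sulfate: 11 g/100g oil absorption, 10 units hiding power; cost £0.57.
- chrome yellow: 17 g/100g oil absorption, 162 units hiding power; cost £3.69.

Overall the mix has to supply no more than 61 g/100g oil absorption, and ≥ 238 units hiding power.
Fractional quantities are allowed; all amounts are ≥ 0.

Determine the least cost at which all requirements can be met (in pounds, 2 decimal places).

£3.07

Set it up as a linear program. Let x1 = kg of iron-oxide yellow, x2 = kg of zinc oxide, x3 = kg of kaolin, x4 = kg of barium sulfate, x5 = kg of chrome yellow.
Minimise 1.28x1 + 1.68x2 + 0.47x3 + 0.57x4 + 3.69x5 s.t.:
  38x1 + 13x2 + 48x3 + 11x4 + 17x5 ≤ 61   (oil absorption)
  124x1 + 90x2 + 19x3 + 10x4 + 162x5 ≥ 238   (hiding power)
  x1, x2, x3, x4, x5 ≥ 0.
The optimal basis is {iron-oxide yellow, zinc oxide}; kaolin, barium sulfate, chrome yellow drop out. Binding constraints: oil absorption and hiding power.
That vertex is x1 = 1.325, x2 = 0.8186.
Hence cost = 1.28·1.325 + 1.68·0.8186 = £3.0712.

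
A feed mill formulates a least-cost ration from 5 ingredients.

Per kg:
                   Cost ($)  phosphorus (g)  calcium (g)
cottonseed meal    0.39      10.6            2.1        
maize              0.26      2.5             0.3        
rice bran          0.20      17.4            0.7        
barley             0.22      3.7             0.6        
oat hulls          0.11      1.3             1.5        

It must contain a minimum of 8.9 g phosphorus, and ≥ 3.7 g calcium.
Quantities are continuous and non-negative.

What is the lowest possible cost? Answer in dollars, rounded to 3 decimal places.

Let x1 = kg of cottonseed meal, x2 = kg of maize, x3 = kg of rice bran, x4 = kg of barley, x5 = kg of oat hulls.
Minimize 0.39x1 + 0.26x2 + 0.2x3 + 0.22x4 + 0.11x5 with:
  10.6x1 + 2.5x2 + 17.4x3 + 3.7x4 + 1.3x5 ≥ 8.9   (phosphorus)
  2.1x1 + 0.3x2 + 0.7x3 + 0.6x4 + 1.5x5 ≥ 3.7   (calcium)
  x1, x2, x3, x4, x5 ≥ 0.
The optimal basis is {rice bran, oat hulls}; cottonseed meal, maize, barley drop out. There the phosphorus and calcium constraints are tight.
So rice bran = 0.339 kg, oat hulls = 2.308 kg.
Cost = 0.2·0.339 + 0.11·2.308 = 0.32168.

$0.322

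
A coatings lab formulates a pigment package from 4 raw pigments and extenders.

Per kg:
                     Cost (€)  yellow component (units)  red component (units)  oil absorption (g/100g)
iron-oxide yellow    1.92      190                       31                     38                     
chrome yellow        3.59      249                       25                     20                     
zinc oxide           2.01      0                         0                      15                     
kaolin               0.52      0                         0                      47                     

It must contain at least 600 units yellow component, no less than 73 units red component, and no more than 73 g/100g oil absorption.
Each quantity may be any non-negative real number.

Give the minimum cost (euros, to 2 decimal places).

€7.76

Let x1 = kg of iron-oxide yellow, x2 = kg of chrome yellow, x3 = kg of zinc oxide, x4 = kg of kaolin.
min 1.92x1 + 3.59x2 + 2.01x3 + 0.52x4 with:
  190x1 + 249x2 ≥ 600   (yellow component)
  31x1 + 25x2 ≥ 73   (red component)
  38x1 + 20x2 + 15x3 + 47x4 ≤ 73   (oil absorption)
  x1, x2, x3, x4 ≥ 0.
At the optimum only iron-oxide yellow, chrome yellow are positive (zinc oxide, kaolin = 0). The yellow component and oil absorption requirements are met with equality.
That vertex is x1 = 1.091, x2 = 1.577.
Objective = 1.92·1.091 + 3.59·1.577 = 7.7562.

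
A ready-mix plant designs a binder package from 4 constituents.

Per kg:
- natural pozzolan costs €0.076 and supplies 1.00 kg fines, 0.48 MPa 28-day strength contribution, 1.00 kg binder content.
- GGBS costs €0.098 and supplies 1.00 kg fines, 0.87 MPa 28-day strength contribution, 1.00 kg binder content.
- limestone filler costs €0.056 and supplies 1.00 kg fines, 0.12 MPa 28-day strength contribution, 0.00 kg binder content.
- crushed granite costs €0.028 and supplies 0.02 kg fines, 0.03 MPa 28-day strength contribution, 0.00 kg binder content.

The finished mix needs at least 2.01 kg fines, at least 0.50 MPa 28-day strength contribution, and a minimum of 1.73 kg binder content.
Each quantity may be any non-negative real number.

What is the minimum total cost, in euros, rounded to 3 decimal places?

This is a linear program. Let x1 = kg of natural pozzolan, x2 = kg of GGBS, x3 = kg of limestone filler, x4 = kg of crushed granite.
Minimize 0.076x1 + 0.098x2 + 0.056x3 + 0.028x4 with:
  1x1 + 1x2 + 1x3 + 0.02x4 ≥ 2.01   (fines)
  0.48x1 + 0.87x2 + 0.12x3 + 0.03x4 ≥ 0.5   (28-day strength contribution)
  1x1 + 1x2 ≥ 1.73   (binder content)
  x1, x2, x3, x4 ≥ 0.
The minimum-cost mix takes nothing from GGBS, crushed granite — only natural pozzolan, limestone filler. Binding constraints: fines and binder content.
Solving gives x1 = 1.73, x3 = 0.28.
Hence cost = 0.076·1.73 + 0.056·0.28 = €0.14716.

€0.147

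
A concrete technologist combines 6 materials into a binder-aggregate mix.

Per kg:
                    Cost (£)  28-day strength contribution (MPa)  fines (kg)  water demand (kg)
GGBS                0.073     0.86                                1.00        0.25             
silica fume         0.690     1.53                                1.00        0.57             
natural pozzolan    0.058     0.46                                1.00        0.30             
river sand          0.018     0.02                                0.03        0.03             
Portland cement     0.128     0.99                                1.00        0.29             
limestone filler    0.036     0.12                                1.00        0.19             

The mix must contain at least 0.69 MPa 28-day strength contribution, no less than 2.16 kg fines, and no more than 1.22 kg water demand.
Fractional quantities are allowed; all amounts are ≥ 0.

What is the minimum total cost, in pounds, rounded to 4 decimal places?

£0.0993

Let x1 = kg of GGBS, x2 = kg of silica fume, x3 = kg of natural pozzolan, x4 = kg of river sand, x5 = kg of Portland cement, x6 = kg of limestone filler.
min 0.073x1 + 0.69x2 + 0.058x3 + 0.018x4 + 0.128x5 + 0.036x6 subject to:
  0.86x1 + 1.53x2 + 0.46x3 + 0.02x4 + 0.99x5 + 0.12x6 ≥ 0.69   (28-day strength contribution)
  1x1 + 1x2 + 1x3 + 0.03x4 + 1x5 + 1x6 ≥ 2.16   (fines)
  0.25x1 + 0.57x2 + 0.3x3 + 0.03x4 + 0.29x5 + 0.19x6 ≤ 1.22   (water demand)
  x1, x2, x3, x4, x5, x6 ≥ 0.
The cheapest feasible vertex uses only GGBS, limestone filler; silica fume, natural pozzolan, river sand, Portland cement are not used. Binding constraints: 28-day strength contribution and fines.
Optimal quantities: GGBS = 0.5822 kg, limestone filler = 1.578 kg.
Total cost: 0.073·0.5822 + 0.036·1.578 = 0.099309.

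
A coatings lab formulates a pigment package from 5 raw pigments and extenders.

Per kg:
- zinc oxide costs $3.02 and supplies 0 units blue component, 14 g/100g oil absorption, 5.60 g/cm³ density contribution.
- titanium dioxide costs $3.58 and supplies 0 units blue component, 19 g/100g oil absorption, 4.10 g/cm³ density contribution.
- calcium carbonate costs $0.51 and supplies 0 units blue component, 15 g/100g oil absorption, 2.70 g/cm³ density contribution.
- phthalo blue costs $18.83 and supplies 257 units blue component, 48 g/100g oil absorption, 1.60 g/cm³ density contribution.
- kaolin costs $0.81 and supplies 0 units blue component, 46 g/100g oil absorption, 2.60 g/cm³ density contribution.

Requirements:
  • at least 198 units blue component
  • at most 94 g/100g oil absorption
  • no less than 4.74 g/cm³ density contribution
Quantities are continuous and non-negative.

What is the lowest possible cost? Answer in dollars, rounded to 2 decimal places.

This is a linear program. Let x1 = kg of zinc oxide, x2 = kg of titanium dioxide, x3 = kg of calcium carbonate, x4 = kg of phthalo blue, x5 = kg of kaolin.
min 3.02x1 + 3.58x2 + 0.51x3 + 18.83x4 + 0.81x5 with:
  257x4 ≥ 198   (blue component)
  14x1 + 19x2 + 15x3 + 48x4 + 46x5 ≤ 94   (oil absorption)
  5.6x1 + 4.1x2 + 2.7x3 + 1.6x4 + 2.6x5 ≥ 4.74   (density contribution)
  x1, x2, x3, x4, x5 ≥ 0.
The cheapest feasible vertex uses only calcium carbonate, phthalo blue; zinc oxide, titanium dioxide, kaolin are not used. There the blue component and density contribution constraints are tight.
Optimal quantities: calcium carbonate = 1.299 kg, phthalo blue = 0.7704 kg.
Total cost: 0.51·1.299 + 18.83·0.7704 = 15.1691.

$15.17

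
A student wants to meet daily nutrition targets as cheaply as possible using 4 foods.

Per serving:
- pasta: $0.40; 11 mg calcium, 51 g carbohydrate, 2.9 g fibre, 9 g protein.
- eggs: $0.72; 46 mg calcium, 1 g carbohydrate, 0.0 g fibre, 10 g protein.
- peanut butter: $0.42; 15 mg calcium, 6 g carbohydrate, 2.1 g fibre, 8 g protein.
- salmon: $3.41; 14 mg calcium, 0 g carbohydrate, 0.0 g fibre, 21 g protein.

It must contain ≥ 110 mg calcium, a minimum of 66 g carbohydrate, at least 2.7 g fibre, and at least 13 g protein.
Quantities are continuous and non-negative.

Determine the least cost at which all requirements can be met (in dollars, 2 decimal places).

Set it up as a linear program. Let x1 = servings of pasta, x2 = servings of eggs, x3 = servings of peanut butter, x4 = servings of salmon.
Minimize 0.4x1 + 0.72x2 + 0.42x3 + 3.41x4 s.t.:
  11x1 + 46x2 + 15x3 + 14x4 ≥ 110   (calcium)
  51x1 + 1x2 + 6x3 ≥ 66   (carbohydrate)
  2.9x1 + 2.1x3 ≥ 2.7   (fibre)
  9x1 + 10x2 + 8x3 + 21x4 ≥ 13   (protein)
  x1, x2, x3, x4 ≥ 0.
At the optimum only pasta, eggs are positive (peanut butter, salmon = 0). Binding constraints: calcium and carbohydrate.
Solving gives x1 = 1.253, x2 = 2.092.
Total cost: 0.4·1.253 + 0.72·2.092 = 2.0074.

$2.01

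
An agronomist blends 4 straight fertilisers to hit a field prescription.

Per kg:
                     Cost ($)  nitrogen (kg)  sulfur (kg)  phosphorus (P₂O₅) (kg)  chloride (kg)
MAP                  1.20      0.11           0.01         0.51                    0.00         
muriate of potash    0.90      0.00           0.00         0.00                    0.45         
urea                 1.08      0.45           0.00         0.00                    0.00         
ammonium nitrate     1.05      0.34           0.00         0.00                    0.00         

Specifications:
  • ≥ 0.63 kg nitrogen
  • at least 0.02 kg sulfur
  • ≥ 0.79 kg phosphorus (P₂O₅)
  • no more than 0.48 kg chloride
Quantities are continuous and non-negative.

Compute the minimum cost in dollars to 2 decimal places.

Let x1 = kg of MAP, x2 = kg of muriate of potash, x3 = kg of urea, x4 = kg of ammonium nitrate.
Minimise 1.2x1 + 0.9x2 + 1.08x3 + 1.05x4 subject to:
  0.11x1 + 0.45x3 + 0.34x4 ≥ 0.63   (nitrogen)
  0.01x1 ≥ 0.02   (sulfur)
  0.51x1 ≥ 0.79   (phosphorus (P₂O₅))
  0.45x2 ≤ 0.48   (chloride)
  x1, x2, x3, x4 ≥ 0.
The cheapest feasible vertex uses only MAP, urea; muriate of potash, ammonium nitrate are not used. Binding constraints: nitrogen and sulfur.
Optimal quantities: MAP = 2 kg, urea = 0.9111 kg.
Cost = 1.2·2 + 1.08·0.9111 = 3.3840.

$3.38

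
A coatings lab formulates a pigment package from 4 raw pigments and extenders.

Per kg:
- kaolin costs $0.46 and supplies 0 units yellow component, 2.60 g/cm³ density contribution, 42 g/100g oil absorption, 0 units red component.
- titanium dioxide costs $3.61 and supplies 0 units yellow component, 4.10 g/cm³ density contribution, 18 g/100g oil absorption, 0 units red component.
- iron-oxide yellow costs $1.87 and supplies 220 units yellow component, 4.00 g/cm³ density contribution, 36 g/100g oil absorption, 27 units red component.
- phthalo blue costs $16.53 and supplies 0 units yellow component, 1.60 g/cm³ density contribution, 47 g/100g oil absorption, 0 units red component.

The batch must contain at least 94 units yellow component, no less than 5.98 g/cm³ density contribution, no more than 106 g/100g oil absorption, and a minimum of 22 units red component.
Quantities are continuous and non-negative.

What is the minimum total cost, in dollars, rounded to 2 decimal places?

This is a linear program. Let x1 = kg of kaolin, x2 = kg of titanium dioxide, x3 = kg of iron-oxide yellow, x4 = kg of phthalo blue.
min 0.46x1 + 3.61x2 + 1.87x3 + 16.53x4 with:
  220x3 ≥ 94   (yellow component)
  2.6x1 + 4.1x2 + 4x3 + 1.6x4 ≥ 5.98   (density contribution)
  42x1 + 18x2 + 36x3 + 47x4 ≤ 106   (oil absorption)
  27x3 ≥ 22   (red component)
  x1, x2, x3, x4 ≥ 0.
The minimum-cost mix takes nothing from titanium dioxide, phthalo blue — only kaolin, iron-oxide yellow. The density contribution and red component requirements are met with equality.
Solving gives x1 = 1.0464, x3 = 0.81481.
Cost = 0.46·1.0464 + 1.87·0.81481 = 2.00504.

$2.01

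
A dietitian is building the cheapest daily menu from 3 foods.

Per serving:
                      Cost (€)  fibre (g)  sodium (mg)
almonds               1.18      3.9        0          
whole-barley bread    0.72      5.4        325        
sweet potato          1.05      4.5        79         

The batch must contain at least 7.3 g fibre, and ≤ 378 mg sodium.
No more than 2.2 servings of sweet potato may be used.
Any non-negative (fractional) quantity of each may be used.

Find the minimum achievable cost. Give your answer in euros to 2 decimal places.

Let x1 = servings of almonds, x2 = servings of whole-barley bread, x3 = servings of sweet potato.
min 1.18x1 + 0.72x2 + 1.05x3 subject to:
  3.9x1 + 5.4x2 + 4.5x3 ≥ 7.3   (fibre)
  325x2 + 79x3 ≤ 378   (sodium)
  x3 ≤ 2.2
  x1, x2, x3 ≥ 0.
The cheapest feasible vertex uses only whole-barley bread, sweet potato; almonds is not used. The fibre and sodium requirements are met with equality.
So whole-barley bread = 1.085 servings, sweet potato = 0.3198 servings.
Total cost: 0.72·1.085 + 1.05·0.3198 = 1.1170.

€1.12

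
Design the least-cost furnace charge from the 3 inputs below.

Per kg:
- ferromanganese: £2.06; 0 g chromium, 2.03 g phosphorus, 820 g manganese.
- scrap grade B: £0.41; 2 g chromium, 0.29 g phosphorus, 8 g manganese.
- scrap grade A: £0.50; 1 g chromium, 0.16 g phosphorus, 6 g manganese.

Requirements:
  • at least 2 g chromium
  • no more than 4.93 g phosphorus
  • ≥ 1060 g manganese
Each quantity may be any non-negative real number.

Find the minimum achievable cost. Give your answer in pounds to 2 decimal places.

This is a linear program. Let x1 = kg of ferromanganese, x2 = kg of scrap grade B, x3 = kg of scrap grade A.
Minimise 2.06x1 + 0.41x2 + 0.5x3 s.t.:
  2x2 + 1x3 ≥ 2   (chromium)
  2.03x1 + 0.29x2 + 0.16x3 ≤ 4.93   (phosphorus)
  820x1 + 8x2 + 6x3 ≥ 1060   (manganese)
  x1, x2, x3 ≥ 0.
The cheapest feasible vertex uses only ferromanganese, scrap grade B; scrap grade A is not used. The chromium and manganese requirements are met with equality.
Optimal quantities: ferromanganese = 1.283 kg, scrap grade B = 1 kg.
Cost = 2.06·1.283 + 0.41·1 = 3.0530.

£3.05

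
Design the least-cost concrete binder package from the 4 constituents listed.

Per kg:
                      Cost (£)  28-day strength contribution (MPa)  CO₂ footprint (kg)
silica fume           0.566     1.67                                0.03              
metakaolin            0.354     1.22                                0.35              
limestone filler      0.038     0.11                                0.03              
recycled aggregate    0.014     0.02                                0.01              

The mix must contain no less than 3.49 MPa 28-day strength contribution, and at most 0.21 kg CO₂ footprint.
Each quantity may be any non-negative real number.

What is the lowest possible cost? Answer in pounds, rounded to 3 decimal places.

Let x1 = kg of silica fume, x2 = kg of metakaolin, x3 = kg of limestone filler, x4 = kg of recycled aggregate.
Minimize 0.566x1 + 0.354x2 + 0.038x3 + 0.014x4 with:
  1.67x1 + 1.22x2 + 0.11x3 + 0.02x4 ≥ 3.49   (28-day strength contribution)
  0.03x1 + 0.35x2 + 0.03x3 + 0.01x4 ≤ 0.21   (CO₂ footprint)
  x1, x2, x3, x4 ≥ 0.
At the optimum only silica fume, metakaolin are positive (limestone filler, recycled aggregate = 0). Binding constraints: 28-day strength contribution and CO₂ footprint.
So silica fume = 1.762 kg, metakaolin = 0.449 kg.
Cost = 0.566·1.762 + 0.354·0.449 = 1.15624.

£1.156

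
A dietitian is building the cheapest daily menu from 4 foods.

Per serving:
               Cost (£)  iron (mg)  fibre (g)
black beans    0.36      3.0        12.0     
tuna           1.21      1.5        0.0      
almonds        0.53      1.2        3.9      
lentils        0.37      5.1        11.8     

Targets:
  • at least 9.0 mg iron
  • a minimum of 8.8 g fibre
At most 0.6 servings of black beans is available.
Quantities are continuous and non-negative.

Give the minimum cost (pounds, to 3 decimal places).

Treat it as an LP. Let x1 = servings of black beans, x2 = servings of tuna, x3 = servings of almonds, x4 = servings of lentils.
min 0.36x1 + 1.21x2 + 0.53x3 + 0.37x4 subject to:
  3x1 + 1.5x2 + 1.2x3 + 5.1x4 ≥ 9   (iron)
  12x1 + 3.9x3 + 11.8x4 ≥ 8.8   (fibre)
  x1 ≤ 0.6
  x1, x2, x3, x4 ≥ 0.
At the optimum only lentils is positive (black beans, tuna, almonds = 0). The iron requirement is met with equality.
So lentils = 1.765 servings.
Cost = 0.37·1.765 = 0.65305.

£0.653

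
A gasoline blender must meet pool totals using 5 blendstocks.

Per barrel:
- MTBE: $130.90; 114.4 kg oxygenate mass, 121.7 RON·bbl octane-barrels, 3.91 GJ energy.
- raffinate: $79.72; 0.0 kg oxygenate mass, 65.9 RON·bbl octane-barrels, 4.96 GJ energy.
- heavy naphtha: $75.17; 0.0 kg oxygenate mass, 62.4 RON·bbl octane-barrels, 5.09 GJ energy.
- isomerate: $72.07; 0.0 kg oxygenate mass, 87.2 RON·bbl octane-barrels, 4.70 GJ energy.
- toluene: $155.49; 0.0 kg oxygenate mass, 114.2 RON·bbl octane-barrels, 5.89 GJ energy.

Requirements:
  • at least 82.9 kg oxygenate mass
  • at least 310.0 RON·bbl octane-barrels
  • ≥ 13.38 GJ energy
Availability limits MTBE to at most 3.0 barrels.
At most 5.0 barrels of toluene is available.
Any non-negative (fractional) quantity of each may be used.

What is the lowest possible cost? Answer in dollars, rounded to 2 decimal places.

Treat it as an LP. Let x1 = barrels of MTBE, x2 = barrels of raffinate, x3 = barrels of heavy naphtha, x4 = barrels of isomerate, x5 = barrels of toluene.
Minimize 130.9x1 + 79.72x2 + 75.17x3 + 72.07x4 + 155.49x5 s.t.:
  114.4x1 ≥ 82.9   (oxygenate mass)
  121.7x1 + 65.9x2 + 62.4x3 + 87.2x4 + 114.2x5 ≥ 310   (octane-barrels)
  3.91x1 + 4.96x2 + 5.09x3 + 4.7x4 + 5.89x5 ≥ 13.38   (energy)
  x1 ≤ 3
  x5 ≤ 5
  x1, x2, x3, x4, x5 ≥ 0.
The optimal basis is {MTBE, isomerate}; raffinate, heavy naphtha, toluene drop out. There the oxygenate mass and octane-barrels constraints are tight.
Solving gives x1 = 0.72465, x4 = 2.5437.
Objective = 130.9·0.72465 + 72.07·2.5437 = 278.1811.

$278.18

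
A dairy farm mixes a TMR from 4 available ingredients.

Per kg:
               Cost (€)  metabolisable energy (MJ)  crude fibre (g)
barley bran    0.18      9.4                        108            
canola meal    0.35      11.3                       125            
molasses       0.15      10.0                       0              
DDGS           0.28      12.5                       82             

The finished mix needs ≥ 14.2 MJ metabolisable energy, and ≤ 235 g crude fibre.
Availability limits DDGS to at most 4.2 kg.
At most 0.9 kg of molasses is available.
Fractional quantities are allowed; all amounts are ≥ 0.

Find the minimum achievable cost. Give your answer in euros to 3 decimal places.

€0.235

This is a linear program. Let x1 = kg of barley bran, x2 = kg of canola meal, x3 = kg of molasses, x4 = kg of DDGS.
min 0.18x1 + 0.35x2 + 0.15x3 + 0.28x4 with:
  9.4x1 + 11.3x2 + 10x3 + 12.5x4 ≥ 14.2   (metabolisable energy)
  108x1 + 125x2 + 82x4 ≤ 235   (crude fibre)
  x4 ≤ 4.2
  x3 ≤ 0.9
  x1, x2, x3, x4 ≥ 0.
At the optimum only barley bran, molasses are positive (canola meal, DDGS = 0). Binding constraints: metabolisable energy and the molasses cap.
That vertex is x1 = 0.5532, x3 = 0.9.
Cost = 0.18·0.5532 + 0.15·0.9 = 0.23458.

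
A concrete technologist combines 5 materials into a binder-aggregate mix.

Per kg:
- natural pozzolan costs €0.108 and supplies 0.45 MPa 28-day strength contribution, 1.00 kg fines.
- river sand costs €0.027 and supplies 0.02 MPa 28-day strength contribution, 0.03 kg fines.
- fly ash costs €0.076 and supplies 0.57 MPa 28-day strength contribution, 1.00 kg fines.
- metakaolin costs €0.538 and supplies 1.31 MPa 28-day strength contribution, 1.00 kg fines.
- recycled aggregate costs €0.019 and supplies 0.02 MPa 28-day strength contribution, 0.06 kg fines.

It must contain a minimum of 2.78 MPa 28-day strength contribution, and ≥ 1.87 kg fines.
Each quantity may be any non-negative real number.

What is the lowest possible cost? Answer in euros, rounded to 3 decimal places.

This is a linear program. Let x1 = kg of natural pozzolan, x2 = kg of river sand, x3 = kg of fly ash, x4 = kg of metakaolin, x5 = kg of recycled aggregate.
min 0.108x1 + 0.027x2 + 0.076x3 + 0.538x4 + 0.019x5 subject to:
  0.45x1 + 0.02x2 + 0.57x3 + 1.31x4 + 0.02x5 ≥ 2.78   (28-day strength contribution)
  1x1 + 0.03x2 + 1x3 + 1x4 + 0.06x5 ≥ 1.87   (fines)
  x1, x2, x3, x4, x5 ≥ 0.
The minimum-cost mix takes nothing from natural pozzolan, river sand, metakaolin, recycled aggregate — only fly ash. Binding constraint: 28-day strength contribution.
Optimal quantities: fly ash = 4.877 kg.
Hence cost = 0.076·4.877 = €0.37065.

€0.371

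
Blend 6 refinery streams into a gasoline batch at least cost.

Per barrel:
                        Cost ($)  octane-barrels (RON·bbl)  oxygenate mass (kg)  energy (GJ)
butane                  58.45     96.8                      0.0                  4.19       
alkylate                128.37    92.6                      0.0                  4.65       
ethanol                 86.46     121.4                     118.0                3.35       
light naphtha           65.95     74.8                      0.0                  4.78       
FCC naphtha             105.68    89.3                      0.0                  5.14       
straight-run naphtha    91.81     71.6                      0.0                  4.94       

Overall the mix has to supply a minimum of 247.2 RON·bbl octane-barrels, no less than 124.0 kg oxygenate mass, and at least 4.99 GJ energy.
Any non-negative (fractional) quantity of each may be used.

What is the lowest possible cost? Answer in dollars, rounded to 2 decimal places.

$163.09

Set it up as a linear program. Let x1 = barrels of butane, x2 = barrels of alkylate, x3 = barrels of ethanol, x4 = barrels of light naphtha, x5 = barrels of FCC naphtha, x6 = barrels of straight-run naphtha.
min 58.45x1 + 128.37x2 + 86.46x3 + 65.95x4 + 105.68x5 + 91.81x6 with:
  96.8x1 + 92.6x2 + 121.4x3 + 74.8x4 + 89.3x5 + 71.6x6 ≥ 247.2   (octane-barrels)
  118x3 ≥ 124   (oxygenate mass)
  4.19x1 + 4.65x2 + 3.35x3 + 4.78x4 + 5.14x5 + 4.94x6 ≥ 4.99   (energy)
  x1, x2, x3, x4, x5, x6 ≥ 0.
The optimal basis is {butane, ethanol}; alkylate, light naphtha, FCC naphtha, straight-run naphtha drop out. The octane-barrels and oxygenate mass requirements are met with equality.
So butane = 1.23582 barrels, ethanol = 1.05085 barrels.
Hence cost = 58.45·1.23582 + 86.46·1.05085 = $163.0902.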